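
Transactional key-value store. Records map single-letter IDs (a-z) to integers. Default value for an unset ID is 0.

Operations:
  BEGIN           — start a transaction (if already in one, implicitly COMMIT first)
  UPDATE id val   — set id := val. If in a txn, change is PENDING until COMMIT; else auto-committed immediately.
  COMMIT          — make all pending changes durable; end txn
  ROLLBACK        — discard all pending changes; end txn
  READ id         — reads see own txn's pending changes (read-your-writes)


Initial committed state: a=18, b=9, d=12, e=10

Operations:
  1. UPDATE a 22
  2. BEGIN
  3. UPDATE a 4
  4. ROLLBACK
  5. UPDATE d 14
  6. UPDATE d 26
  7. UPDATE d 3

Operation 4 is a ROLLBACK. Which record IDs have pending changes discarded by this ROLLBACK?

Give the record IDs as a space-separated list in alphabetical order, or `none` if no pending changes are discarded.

Initial committed: {a=18, b=9, d=12, e=10}
Op 1: UPDATE a=22 (auto-commit; committed a=22)
Op 2: BEGIN: in_txn=True, pending={}
Op 3: UPDATE a=4 (pending; pending now {a=4})
Op 4: ROLLBACK: discarded pending ['a']; in_txn=False
Op 5: UPDATE d=14 (auto-commit; committed d=14)
Op 6: UPDATE d=26 (auto-commit; committed d=26)
Op 7: UPDATE d=3 (auto-commit; committed d=3)
ROLLBACK at op 4 discards: ['a']

Answer: a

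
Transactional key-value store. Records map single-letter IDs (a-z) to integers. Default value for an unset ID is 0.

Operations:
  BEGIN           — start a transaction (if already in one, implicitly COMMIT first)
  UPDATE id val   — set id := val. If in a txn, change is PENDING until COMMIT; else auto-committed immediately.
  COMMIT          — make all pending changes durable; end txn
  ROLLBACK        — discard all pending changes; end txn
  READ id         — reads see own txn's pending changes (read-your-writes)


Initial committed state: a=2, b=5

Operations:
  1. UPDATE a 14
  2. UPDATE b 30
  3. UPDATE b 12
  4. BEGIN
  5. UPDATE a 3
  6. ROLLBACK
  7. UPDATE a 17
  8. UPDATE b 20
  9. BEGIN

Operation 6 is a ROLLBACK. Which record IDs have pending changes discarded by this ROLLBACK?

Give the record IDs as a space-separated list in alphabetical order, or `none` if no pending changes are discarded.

Initial committed: {a=2, b=5}
Op 1: UPDATE a=14 (auto-commit; committed a=14)
Op 2: UPDATE b=30 (auto-commit; committed b=30)
Op 3: UPDATE b=12 (auto-commit; committed b=12)
Op 4: BEGIN: in_txn=True, pending={}
Op 5: UPDATE a=3 (pending; pending now {a=3})
Op 6: ROLLBACK: discarded pending ['a']; in_txn=False
Op 7: UPDATE a=17 (auto-commit; committed a=17)
Op 8: UPDATE b=20 (auto-commit; committed b=20)
Op 9: BEGIN: in_txn=True, pending={}
ROLLBACK at op 6 discards: ['a']

Answer: a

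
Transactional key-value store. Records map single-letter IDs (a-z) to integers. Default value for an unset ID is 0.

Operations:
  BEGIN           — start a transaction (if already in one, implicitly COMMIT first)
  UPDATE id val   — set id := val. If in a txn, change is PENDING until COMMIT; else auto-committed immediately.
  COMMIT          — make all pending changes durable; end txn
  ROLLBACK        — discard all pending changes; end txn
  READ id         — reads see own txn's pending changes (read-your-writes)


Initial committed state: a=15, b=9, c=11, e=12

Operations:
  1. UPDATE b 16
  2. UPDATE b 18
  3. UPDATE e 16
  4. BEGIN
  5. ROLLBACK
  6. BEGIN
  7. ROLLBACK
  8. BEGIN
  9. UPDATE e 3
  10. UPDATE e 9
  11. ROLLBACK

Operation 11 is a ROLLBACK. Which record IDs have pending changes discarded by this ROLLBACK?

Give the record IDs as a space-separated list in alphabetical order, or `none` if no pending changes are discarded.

Answer: e

Derivation:
Initial committed: {a=15, b=9, c=11, e=12}
Op 1: UPDATE b=16 (auto-commit; committed b=16)
Op 2: UPDATE b=18 (auto-commit; committed b=18)
Op 3: UPDATE e=16 (auto-commit; committed e=16)
Op 4: BEGIN: in_txn=True, pending={}
Op 5: ROLLBACK: discarded pending []; in_txn=False
Op 6: BEGIN: in_txn=True, pending={}
Op 7: ROLLBACK: discarded pending []; in_txn=False
Op 8: BEGIN: in_txn=True, pending={}
Op 9: UPDATE e=3 (pending; pending now {e=3})
Op 10: UPDATE e=9 (pending; pending now {e=9})
Op 11: ROLLBACK: discarded pending ['e']; in_txn=False
ROLLBACK at op 11 discards: ['e']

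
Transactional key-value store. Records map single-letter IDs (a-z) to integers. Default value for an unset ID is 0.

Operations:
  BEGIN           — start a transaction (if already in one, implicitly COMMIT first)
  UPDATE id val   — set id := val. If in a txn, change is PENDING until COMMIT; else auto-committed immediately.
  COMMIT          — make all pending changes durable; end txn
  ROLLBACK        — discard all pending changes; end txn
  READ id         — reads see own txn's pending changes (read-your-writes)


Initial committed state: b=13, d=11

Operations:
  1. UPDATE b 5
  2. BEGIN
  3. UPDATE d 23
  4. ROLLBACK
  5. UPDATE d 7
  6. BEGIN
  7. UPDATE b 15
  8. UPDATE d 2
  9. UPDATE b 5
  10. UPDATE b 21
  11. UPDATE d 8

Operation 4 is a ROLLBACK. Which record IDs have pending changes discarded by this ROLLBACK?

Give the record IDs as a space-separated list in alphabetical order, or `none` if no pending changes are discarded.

Answer: d

Derivation:
Initial committed: {b=13, d=11}
Op 1: UPDATE b=5 (auto-commit; committed b=5)
Op 2: BEGIN: in_txn=True, pending={}
Op 3: UPDATE d=23 (pending; pending now {d=23})
Op 4: ROLLBACK: discarded pending ['d']; in_txn=False
Op 5: UPDATE d=7 (auto-commit; committed d=7)
Op 6: BEGIN: in_txn=True, pending={}
Op 7: UPDATE b=15 (pending; pending now {b=15})
Op 8: UPDATE d=2 (pending; pending now {b=15, d=2})
Op 9: UPDATE b=5 (pending; pending now {b=5, d=2})
Op 10: UPDATE b=21 (pending; pending now {b=21, d=2})
Op 11: UPDATE d=8 (pending; pending now {b=21, d=8})
ROLLBACK at op 4 discards: ['d']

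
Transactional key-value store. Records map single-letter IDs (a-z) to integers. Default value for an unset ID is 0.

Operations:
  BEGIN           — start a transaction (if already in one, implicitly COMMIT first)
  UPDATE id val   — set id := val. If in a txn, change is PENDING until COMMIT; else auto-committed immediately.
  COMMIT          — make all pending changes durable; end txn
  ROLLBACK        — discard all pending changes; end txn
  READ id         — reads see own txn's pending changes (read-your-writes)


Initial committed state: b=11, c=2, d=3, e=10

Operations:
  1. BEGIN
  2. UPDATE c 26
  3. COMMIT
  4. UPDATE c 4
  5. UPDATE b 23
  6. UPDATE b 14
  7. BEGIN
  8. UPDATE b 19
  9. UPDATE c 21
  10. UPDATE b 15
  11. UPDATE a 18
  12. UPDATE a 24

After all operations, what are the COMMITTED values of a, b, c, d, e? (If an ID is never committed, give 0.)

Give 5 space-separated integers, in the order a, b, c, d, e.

Initial committed: {b=11, c=2, d=3, e=10}
Op 1: BEGIN: in_txn=True, pending={}
Op 2: UPDATE c=26 (pending; pending now {c=26})
Op 3: COMMIT: merged ['c'] into committed; committed now {b=11, c=26, d=3, e=10}
Op 4: UPDATE c=4 (auto-commit; committed c=4)
Op 5: UPDATE b=23 (auto-commit; committed b=23)
Op 6: UPDATE b=14 (auto-commit; committed b=14)
Op 7: BEGIN: in_txn=True, pending={}
Op 8: UPDATE b=19 (pending; pending now {b=19})
Op 9: UPDATE c=21 (pending; pending now {b=19, c=21})
Op 10: UPDATE b=15 (pending; pending now {b=15, c=21})
Op 11: UPDATE a=18 (pending; pending now {a=18, b=15, c=21})
Op 12: UPDATE a=24 (pending; pending now {a=24, b=15, c=21})
Final committed: {b=14, c=4, d=3, e=10}

Answer: 0 14 4 3 10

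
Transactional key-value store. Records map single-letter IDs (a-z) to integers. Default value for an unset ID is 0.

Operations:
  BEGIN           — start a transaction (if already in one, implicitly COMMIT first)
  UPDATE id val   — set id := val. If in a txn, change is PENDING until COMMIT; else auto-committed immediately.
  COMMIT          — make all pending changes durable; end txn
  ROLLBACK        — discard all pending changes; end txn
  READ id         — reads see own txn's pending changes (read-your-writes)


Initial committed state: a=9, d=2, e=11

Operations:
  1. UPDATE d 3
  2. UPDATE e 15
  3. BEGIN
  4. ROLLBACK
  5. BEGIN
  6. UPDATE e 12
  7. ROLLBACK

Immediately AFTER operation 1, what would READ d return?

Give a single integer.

Answer: 3

Derivation:
Initial committed: {a=9, d=2, e=11}
Op 1: UPDATE d=3 (auto-commit; committed d=3)
After op 1: visible(d) = 3 (pending={}, committed={a=9, d=3, e=11})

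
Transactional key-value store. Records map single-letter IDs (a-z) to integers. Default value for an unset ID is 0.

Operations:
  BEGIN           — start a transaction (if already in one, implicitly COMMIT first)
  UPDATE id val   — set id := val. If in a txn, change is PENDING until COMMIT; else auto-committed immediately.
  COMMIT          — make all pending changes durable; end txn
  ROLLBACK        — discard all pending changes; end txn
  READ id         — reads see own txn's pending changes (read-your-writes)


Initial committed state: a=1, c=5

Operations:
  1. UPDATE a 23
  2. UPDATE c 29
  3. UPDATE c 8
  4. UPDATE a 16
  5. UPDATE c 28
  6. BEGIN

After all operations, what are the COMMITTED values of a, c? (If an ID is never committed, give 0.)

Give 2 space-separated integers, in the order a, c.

Answer: 16 28

Derivation:
Initial committed: {a=1, c=5}
Op 1: UPDATE a=23 (auto-commit; committed a=23)
Op 2: UPDATE c=29 (auto-commit; committed c=29)
Op 3: UPDATE c=8 (auto-commit; committed c=8)
Op 4: UPDATE a=16 (auto-commit; committed a=16)
Op 5: UPDATE c=28 (auto-commit; committed c=28)
Op 6: BEGIN: in_txn=True, pending={}
Final committed: {a=16, c=28}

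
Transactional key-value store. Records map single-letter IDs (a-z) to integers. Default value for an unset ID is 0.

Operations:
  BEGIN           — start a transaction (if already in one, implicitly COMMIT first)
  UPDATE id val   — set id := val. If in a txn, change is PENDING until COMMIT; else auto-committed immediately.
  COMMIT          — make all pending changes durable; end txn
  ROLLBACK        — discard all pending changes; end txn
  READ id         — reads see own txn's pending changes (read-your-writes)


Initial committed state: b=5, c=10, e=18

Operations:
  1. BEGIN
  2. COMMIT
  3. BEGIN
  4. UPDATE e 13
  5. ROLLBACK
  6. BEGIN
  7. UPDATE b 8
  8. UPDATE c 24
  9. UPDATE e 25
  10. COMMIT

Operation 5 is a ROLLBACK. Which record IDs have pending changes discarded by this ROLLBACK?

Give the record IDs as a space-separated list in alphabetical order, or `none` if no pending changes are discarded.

Initial committed: {b=5, c=10, e=18}
Op 1: BEGIN: in_txn=True, pending={}
Op 2: COMMIT: merged [] into committed; committed now {b=5, c=10, e=18}
Op 3: BEGIN: in_txn=True, pending={}
Op 4: UPDATE e=13 (pending; pending now {e=13})
Op 5: ROLLBACK: discarded pending ['e']; in_txn=False
Op 6: BEGIN: in_txn=True, pending={}
Op 7: UPDATE b=8 (pending; pending now {b=8})
Op 8: UPDATE c=24 (pending; pending now {b=8, c=24})
Op 9: UPDATE e=25 (pending; pending now {b=8, c=24, e=25})
Op 10: COMMIT: merged ['b', 'c', 'e'] into committed; committed now {b=8, c=24, e=25}
ROLLBACK at op 5 discards: ['e']

Answer: e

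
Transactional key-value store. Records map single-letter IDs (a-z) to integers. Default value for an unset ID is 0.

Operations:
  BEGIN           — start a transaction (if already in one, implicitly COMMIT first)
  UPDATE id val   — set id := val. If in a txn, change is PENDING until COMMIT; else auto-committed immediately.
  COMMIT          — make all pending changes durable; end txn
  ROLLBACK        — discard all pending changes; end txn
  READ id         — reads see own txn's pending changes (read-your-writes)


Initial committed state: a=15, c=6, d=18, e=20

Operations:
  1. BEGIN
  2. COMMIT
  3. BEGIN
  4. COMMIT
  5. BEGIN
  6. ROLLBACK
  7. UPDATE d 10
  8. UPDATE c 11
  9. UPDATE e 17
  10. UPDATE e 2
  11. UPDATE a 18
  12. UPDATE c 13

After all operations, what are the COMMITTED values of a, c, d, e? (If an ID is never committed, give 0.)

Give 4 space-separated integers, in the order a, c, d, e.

Initial committed: {a=15, c=6, d=18, e=20}
Op 1: BEGIN: in_txn=True, pending={}
Op 2: COMMIT: merged [] into committed; committed now {a=15, c=6, d=18, e=20}
Op 3: BEGIN: in_txn=True, pending={}
Op 4: COMMIT: merged [] into committed; committed now {a=15, c=6, d=18, e=20}
Op 5: BEGIN: in_txn=True, pending={}
Op 6: ROLLBACK: discarded pending []; in_txn=False
Op 7: UPDATE d=10 (auto-commit; committed d=10)
Op 8: UPDATE c=11 (auto-commit; committed c=11)
Op 9: UPDATE e=17 (auto-commit; committed e=17)
Op 10: UPDATE e=2 (auto-commit; committed e=2)
Op 11: UPDATE a=18 (auto-commit; committed a=18)
Op 12: UPDATE c=13 (auto-commit; committed c=13)
Final committed: {a=18, c=13, d=10, e=2}

Answer: 18 13 10 2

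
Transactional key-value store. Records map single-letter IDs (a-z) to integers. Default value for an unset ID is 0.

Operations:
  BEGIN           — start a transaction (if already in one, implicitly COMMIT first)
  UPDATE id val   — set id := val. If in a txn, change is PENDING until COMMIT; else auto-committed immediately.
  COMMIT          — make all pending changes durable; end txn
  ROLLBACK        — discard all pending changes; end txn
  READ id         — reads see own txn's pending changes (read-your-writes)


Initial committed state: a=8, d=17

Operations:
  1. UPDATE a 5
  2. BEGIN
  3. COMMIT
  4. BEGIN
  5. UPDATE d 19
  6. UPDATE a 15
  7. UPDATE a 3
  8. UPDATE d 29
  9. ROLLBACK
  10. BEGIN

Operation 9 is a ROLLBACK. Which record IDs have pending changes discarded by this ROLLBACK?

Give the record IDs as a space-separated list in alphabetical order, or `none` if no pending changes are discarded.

Initial committed: {a=8, d=17}
Op 1: UPDATE a=5 (auto-commit; committed a=5)
Op 2: BEGIN: in_txn=True, pending={}
Op 3: COMMIT: merged [] into committed; committed now {a=5, d=17}
Op 4: BEGIN: in_txn=True, pending={}
Op 5: UPDATE d=19 (pending; pending now {d=19})
Op 6: UPDATE a=15 (pending; pending now {a=15, d=19})
Op 7: UPDATE a=3 (pending; pending now {a=3, d=19})
Op 8: UPDATE d=29 (pending; pending now {a=3, d=29})
Op 9: ROLLBACK: discarded pending ['a', 'd']; in_txn=False
Op 10: BEGIN: in_txn=True, pending={}
ROLLBACK at op 9 discards: ['a', 'd']

Answer: a d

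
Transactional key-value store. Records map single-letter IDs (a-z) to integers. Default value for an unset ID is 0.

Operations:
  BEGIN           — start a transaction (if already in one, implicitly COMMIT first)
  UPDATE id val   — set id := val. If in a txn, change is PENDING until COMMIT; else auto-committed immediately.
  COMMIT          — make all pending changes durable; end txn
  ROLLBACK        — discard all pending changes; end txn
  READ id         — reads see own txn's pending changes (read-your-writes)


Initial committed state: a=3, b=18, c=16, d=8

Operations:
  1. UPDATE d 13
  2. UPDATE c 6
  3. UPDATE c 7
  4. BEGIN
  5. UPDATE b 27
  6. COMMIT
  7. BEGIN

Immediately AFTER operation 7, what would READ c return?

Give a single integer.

Answer: 7

Derivation:
Initial committed: {a=3, b=18, c=16, d=8}
Op 1: UPDATE d=13 (auto-commit; committed d=13)
Op 2: UPDATE c=6 (auto-commit; committed c=6)
Op 3: UPDATE c=7 (auto-commit; committed c=7)
Op 4: BEGIN: in_txn=True, pending={}
Op 5: UPDATE b=27 (pending; pending now {b=27})
Op 6: COMMIT: merged ['b'] into committed; committed now {a=3, b=27, c=7, d=13}
Op 7: BEGIN: in_txn=True, pending={}
After op 7: visible(c) = 7 (pending={}, committed={a=3, b=27, c=7, d=13})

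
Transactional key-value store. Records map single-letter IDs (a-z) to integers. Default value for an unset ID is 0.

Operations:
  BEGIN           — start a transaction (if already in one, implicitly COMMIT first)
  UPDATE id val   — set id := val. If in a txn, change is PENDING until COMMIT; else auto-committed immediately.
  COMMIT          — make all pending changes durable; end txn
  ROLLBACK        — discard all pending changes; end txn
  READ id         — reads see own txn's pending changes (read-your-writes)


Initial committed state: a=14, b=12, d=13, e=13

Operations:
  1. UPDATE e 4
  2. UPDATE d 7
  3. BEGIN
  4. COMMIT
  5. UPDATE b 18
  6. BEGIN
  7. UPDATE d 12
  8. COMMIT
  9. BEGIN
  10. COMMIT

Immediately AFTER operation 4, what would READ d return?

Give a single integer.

Answer: 7

Derivation:
Initial committed: {a=14, b=12, d=13, e=13}
Op 1: UPDATE e=4 (auto-commit; committed e=4)
Op 2: UPDATE d=7 (auto-commit; committed d=7)
Op 3: BEGIN: in_txn=True, pending={}
Op 4: COMMIT: merged [] into committed; committed now {a=14, b=12, d=7, e=4}
After op 4: visible(d) = 7 (pending={}, committed={a=14, b=12, d=7, e=4})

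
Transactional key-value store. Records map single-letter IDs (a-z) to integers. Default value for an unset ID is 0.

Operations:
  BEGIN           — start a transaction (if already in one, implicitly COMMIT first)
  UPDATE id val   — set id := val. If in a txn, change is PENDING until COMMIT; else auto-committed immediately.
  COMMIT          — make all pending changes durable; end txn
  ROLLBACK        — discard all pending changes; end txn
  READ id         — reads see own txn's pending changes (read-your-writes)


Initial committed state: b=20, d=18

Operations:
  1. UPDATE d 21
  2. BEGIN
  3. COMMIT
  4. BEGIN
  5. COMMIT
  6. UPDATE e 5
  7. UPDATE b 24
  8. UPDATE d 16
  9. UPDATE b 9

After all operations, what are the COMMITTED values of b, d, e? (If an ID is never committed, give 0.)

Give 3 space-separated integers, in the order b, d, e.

Answer: 9 16 5

Derivation:
Initial committed: {b=20, d=18}
Op 1: UPDATE d=21 (auto-commit; committed d=21)
Op 2: BEGIN: in_txn=True, pending={}
Op 3: COMMIT: merged [] into committed; committed now {b=20, d=21}
Op 4: BEGIN: in_txn=True, pending={}
Op 5: COMMIT: merged [] into committed; committed now {b=20, d=21}
Op 6: UPDATE e=5 (auto-commit; committed e=5)
Op 7: UPDATE b=24 (auto-commit; committed b=24)
Op 8: UPDATE d=16 (auto-commit; committed d=16)
Op 9: UPDATE b=9 (auto-commit; committed b=9)
Final committed: {b=9, d=16, e=5}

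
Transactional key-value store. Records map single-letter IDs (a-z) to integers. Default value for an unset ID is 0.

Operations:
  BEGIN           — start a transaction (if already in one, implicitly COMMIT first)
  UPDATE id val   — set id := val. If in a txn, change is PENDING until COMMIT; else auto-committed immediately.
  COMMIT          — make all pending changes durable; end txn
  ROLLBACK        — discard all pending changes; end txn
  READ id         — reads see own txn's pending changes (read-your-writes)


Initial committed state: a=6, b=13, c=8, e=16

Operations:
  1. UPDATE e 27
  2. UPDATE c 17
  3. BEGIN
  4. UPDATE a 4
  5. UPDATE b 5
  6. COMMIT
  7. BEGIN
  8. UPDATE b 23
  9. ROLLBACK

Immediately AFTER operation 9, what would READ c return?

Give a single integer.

Answer: 17

Derivation:
Initial committed: {a=6, b=13, c=8, e=16}
Op 1: UPDATE e=27 (auto-commit; committed e=27)
Op 2: UPDATE c=17 (auto-commit; committed c=17)
Op 3: BEGIN: in_txn=True, pending={}
Op 4: UPDATE a=4 (pending; pending now {a=4})
Op 5: UPDATE b=5 (pending; pending now {a=4, b=5})
Op 6: COMMIT: merged ['a', 'b'] into committed; committed now {a=4, b=5, c=17, e=27}
Op 7: BEGIN: in_txn=True, pending={}
Op 8: UPDATE b=23 (pending; pending now {b=23})
Op 9: ROLLBACK: discarded pending ['b']; in_txn=False
After op 9: visible(c) = 17 (pending={}, committed={a=4, b=5, c=17, e=27})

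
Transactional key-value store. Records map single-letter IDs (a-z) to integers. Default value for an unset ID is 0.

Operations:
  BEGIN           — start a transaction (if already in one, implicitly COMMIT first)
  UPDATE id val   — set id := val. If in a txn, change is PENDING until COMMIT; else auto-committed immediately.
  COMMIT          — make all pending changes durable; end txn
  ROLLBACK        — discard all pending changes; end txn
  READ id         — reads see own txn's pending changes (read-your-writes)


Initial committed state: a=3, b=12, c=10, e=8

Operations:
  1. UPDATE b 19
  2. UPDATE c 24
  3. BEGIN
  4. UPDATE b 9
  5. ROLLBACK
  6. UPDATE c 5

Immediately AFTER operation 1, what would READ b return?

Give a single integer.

Answer: 19

Derivation:
Initial committed: {a=3, b=12, c=10, e=8}
Op 1: UPDATE b=19 (auto-commit; committed b=19)
After op 1: visible(b) = 19 (pending={}, committed={a=3, b=19, c=10, e=8})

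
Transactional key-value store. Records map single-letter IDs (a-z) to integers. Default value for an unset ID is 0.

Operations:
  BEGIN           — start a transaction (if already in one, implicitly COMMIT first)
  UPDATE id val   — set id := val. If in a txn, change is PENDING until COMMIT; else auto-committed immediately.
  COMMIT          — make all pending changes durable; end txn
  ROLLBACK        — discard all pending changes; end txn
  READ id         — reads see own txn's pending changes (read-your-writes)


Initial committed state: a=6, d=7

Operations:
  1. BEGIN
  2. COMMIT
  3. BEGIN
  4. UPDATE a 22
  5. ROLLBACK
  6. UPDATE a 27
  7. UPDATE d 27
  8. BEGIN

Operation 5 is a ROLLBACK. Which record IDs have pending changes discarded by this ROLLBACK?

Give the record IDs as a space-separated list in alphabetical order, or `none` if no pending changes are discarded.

Answer: a

Derivation:
Initial committed: {a=6, d=7}
Op 1: BEGIN: in_txn=True, pending={}
Op 2: COMMIT: merged [] into committed; committed now {a=6, d=7}
Op 3: BEGIN: in_txn=True, pending={}
Op 4: UPDATE a=22 (pending; pending now {a=22})
Op 5: ROLLBACK: discarded pending ['a']; in_txn=False
Op 6: UPDATE a=27 (auto-commit; committed a=27)
Op 7: UPDATE d=27 (auto-commit; committed d=27)
Op 8: BEGIN: in_txn=True, pending={}
ROLLBACK at op 5 discards: ['a']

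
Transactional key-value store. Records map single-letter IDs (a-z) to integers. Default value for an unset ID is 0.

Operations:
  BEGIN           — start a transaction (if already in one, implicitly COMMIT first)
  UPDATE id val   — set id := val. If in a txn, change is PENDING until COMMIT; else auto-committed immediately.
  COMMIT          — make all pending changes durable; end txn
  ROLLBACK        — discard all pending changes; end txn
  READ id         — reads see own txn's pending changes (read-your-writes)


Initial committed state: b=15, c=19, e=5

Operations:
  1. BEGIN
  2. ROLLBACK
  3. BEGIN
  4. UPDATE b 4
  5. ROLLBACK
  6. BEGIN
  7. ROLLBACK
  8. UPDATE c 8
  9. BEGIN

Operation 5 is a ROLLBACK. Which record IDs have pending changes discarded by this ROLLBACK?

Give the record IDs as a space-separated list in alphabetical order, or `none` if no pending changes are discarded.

Initial committed: {b=15, c=19, e=5}
Op 1: BEGIN: in_txn=True, pending={}
Op 2: ROLLBACK: discarded pending []; in_txn=False
Op 3: BEGIN: in_txn=True, pending={}
Op 4: UPDATE b=4 (pending; pending now {b=4})
Op 5: ROLLBACK: discarded pending ['b']; in_txn=False
Op 6: BEGIN: in_txn=True, pending={}
Op 7: ROLLBACK: discarded pending []; in_txn=False
Op 8: UPDATE c=8 (auto-commit; committed c=8)
Op 9: BEGIN: in_txn=True, pending={}
ROLLBACK at op 5 discards: ['b']

Answer: b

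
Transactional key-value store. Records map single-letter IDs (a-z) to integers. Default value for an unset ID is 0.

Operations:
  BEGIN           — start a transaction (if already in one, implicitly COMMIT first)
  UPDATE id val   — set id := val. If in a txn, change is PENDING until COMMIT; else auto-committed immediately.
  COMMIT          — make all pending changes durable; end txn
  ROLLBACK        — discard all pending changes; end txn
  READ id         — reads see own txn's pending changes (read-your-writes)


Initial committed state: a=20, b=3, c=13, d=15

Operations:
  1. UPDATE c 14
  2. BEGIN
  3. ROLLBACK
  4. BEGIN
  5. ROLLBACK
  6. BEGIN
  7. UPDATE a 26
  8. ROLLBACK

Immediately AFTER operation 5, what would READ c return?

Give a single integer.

Initial committed: {a=20, b=3, c=13, d=15}
Op 1: UPDATE c=14 (auto-commit; committed c=14)
Op 2: BEGIN: in_txn=True, pending={}
Op 3: ROLLBACK: discarded pending []; in_txn=False
Op 4: BEGIN: in_txn=True, pending={}
Op 5: ROLLBACK: discarded pending []; in_txn=False
After op 5: visible(c) = 14 (pending={}, committed={a=20, b=3, c=14, d=15})

Answer: 14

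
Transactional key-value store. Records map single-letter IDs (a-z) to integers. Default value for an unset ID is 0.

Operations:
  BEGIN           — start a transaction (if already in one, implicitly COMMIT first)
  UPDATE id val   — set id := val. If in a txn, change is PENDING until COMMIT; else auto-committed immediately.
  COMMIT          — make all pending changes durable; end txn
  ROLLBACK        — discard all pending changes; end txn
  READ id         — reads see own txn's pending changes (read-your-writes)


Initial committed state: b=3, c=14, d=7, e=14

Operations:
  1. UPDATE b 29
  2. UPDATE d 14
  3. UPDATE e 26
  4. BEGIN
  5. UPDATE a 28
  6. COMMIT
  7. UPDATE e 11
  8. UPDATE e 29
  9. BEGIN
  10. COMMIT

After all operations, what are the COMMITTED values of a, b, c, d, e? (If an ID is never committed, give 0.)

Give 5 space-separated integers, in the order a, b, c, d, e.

Initial committed: {b=3, c=14, d=7, e=14}
Op 1: UPDATE b=29 (auto-commit; committed b=29)
Op 2: UPDATE d=14 (auto-commit; committed d=14)
Op 3: UPDATE e=26 (auto-commit; committed e=26)
Op 4: BEGIN: in_txn=True, pending={}
Op 5: UPDATE a=28 (pending; pending now {a=28})
Op 6: COMMIT: merged ['a'] into committed; committed now {a=28, b=29, c=14, d=14, e=26}
Op 7: UPDATE e=11 (auto-commit; committed e=11)
Op 8: UPDATE e=29 (auto-commit; committed e=29)
Op 9: BEGIN: in_txn=True, pending={}
Op 10: COMMIT: merged [] into committed; committed now {a=28, b=29, c=14, d=14, e=29}
Final committed: {a=28, b=29, c=14, d=14, e=29}

Answer: 28 29 14 14 29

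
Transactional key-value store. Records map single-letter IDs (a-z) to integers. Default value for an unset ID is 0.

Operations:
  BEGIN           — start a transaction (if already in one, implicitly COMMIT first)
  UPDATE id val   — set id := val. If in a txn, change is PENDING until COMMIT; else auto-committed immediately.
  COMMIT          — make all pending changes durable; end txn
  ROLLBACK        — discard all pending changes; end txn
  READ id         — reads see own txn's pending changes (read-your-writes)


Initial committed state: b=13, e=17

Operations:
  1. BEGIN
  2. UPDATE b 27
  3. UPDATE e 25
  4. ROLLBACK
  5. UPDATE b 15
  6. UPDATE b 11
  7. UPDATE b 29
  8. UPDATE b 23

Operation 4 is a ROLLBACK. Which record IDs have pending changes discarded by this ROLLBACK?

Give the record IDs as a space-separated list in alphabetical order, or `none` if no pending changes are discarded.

Initial committed: {b=13, e=17}
Op 1: BEGIN: in_txn=True, pending={}
Op 2: UPDATE b=27 (pending; pending now {b=27})
Op 3: UPDATE e=25 (pending; pending now {b=27, e=25})
Op 4: ROLLBACK: discarded pending ['b', 'e']; in_txn=False
Op 5: UPDATE b=15 (auto-commit; committed b=15)
Op 6: UPDATE b=11 (auto-commit; committed b=11)
Op 7: UPDATE b=29 (auto-commit; committed b=29)
Op 8: UPDATE b=23 (auto-commit; committed b=23)
ROLLBACK at op 4 discards: ['b', 'e']

Answer: b e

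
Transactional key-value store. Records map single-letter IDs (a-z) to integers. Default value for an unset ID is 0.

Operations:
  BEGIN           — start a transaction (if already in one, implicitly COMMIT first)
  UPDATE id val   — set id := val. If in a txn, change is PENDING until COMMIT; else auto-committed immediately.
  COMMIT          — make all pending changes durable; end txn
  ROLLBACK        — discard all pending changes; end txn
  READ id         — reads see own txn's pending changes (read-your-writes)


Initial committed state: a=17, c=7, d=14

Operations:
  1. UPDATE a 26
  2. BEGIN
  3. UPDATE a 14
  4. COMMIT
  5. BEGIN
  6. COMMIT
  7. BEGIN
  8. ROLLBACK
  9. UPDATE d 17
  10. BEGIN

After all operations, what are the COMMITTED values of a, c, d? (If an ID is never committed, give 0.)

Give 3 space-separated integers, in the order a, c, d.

Initial committed: {a=17, c=7, d=14}
Op 1: UPDATE a=26 (auto-commit; committed a=26)
Op 2: BEGIN: in_txn=True, pending={}
Op 3: UPDATE a=14 (pending; pending now {a=14})
Op 4: COMMIT: merged ['a'] into committed; committed now {a=14, c=7, d=14}
Op 5: BEGIN: in_txn=True, pending={}
Op 6: COMMIT: merged [] into committed; committed now {a=14, c=7, d=14}
Op 7: BEGIN: in_txn=True, pending={}
Op 8: ROLLBACK: discarded pending []; in_txn=False
Op 9: UPDATE d=17 (auto-commit; committed d=17)
Op 10: BEGIN: in_txn=True, pending={}
Final committed: {a=14, c=7, d=17}

Answer: 14 7 17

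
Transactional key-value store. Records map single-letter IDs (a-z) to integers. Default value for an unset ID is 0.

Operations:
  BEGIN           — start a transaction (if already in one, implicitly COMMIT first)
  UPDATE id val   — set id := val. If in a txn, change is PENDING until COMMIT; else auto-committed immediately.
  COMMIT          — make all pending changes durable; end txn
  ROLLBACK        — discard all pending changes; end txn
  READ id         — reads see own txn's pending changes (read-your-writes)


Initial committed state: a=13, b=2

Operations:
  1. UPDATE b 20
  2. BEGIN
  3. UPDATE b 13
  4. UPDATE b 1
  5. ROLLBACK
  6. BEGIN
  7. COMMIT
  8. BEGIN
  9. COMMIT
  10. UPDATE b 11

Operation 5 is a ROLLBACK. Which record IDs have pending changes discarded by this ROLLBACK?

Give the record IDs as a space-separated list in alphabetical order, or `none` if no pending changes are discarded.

Initial committed: {a=13, b=2}
Op 1: UPDATE b=20 (auto-commit; committed b=20)
Op 2: BEGIN: in_txn=True, pending={}
Op 3: UPDATE b=13 (pending; pending now {b=13})
Op 4: UPDATE b=1 (pending; pending now {b=1})
Op 5: ROLLBACK: discarded pending ['b']; in_txn=False
Op 6: BEGIN: in_txn=True, pending={}
Op 7: COMMIT: merged [] into committed; committed now {a=13, b=20}
Op 8: BEGIN: in_txn=True, pending={}
Op 9: COMMIT: merged [] into committed; committed now {a=13, b=20}
Op 10: UPDATE b=11 (auto-commit; committed b=11)
ROLLBACK at op 5 discards: ['b']

Answer: b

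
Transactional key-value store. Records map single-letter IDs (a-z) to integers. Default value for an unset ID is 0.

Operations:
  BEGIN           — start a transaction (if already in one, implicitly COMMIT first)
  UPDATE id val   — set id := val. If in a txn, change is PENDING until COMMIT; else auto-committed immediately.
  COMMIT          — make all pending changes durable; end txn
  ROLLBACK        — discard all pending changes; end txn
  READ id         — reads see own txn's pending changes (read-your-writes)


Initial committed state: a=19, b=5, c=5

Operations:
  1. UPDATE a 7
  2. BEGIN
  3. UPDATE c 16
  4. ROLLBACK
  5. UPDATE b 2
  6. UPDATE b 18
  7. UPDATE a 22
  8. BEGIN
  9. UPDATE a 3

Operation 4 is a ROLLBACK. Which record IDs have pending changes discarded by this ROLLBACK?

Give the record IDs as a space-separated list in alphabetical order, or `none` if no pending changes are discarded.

Answer: c

Derivation:
Initial committed: {a=19, b=5, c=5}
Op 1: UPDATE a=7 (auto-commit; committed a=7)
Op 2: BEGIN: in_txn=True, pending={}
Op 3: UPDATE c=16 (pending; pending now {c=16})
Op 4: ROLLBACK: discarded pending ['c']; in_txn=False
Op 5: UPDATE b=2 (auto-commit; committed b=2)
Op 6: UPDATE b=18 (auto-commit; committed b=18)
Op 7: UPDATE a=22 (auto-commit; committed a=22)
Op 8: BEGIN: in_txn=True, pending={}
Op 9: UPDATE a=3 (pending; pending now {a=3})
ROLLBACK at op 4 discards: ['c']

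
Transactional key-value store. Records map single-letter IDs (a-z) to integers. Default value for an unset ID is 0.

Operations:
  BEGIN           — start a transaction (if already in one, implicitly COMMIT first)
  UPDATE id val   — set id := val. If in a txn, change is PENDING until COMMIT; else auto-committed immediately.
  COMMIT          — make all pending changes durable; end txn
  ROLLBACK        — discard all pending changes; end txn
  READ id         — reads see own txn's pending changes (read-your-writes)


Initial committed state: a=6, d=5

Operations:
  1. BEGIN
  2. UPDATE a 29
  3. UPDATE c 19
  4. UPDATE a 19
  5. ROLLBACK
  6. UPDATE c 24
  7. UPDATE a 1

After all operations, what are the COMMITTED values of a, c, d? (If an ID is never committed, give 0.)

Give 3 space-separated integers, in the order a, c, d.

Answer: 1 24 5

Derivation:
Initial committed: {a=6, d=5}
Op 1: BEGIN: in_txn=True, pending={}
Op 2: UPDATE a=29 (pending; pending now {a=29})
Op 3: UPDATE c=19 (pending; pending now {a=29, c=19})
Op 4: UPDATE a=19 (pending; pending now {a=19, c=19})
Op 5: ROLLBACK: discarded pending ['a', 'c']; in_txn=False
Op 6: UPDATE c=24 (auto-commit; committed c=24)
Op 7: UPDATE a=1 (auto-commit; committed a=1)
Final committed: {a=1, c=24, d=5}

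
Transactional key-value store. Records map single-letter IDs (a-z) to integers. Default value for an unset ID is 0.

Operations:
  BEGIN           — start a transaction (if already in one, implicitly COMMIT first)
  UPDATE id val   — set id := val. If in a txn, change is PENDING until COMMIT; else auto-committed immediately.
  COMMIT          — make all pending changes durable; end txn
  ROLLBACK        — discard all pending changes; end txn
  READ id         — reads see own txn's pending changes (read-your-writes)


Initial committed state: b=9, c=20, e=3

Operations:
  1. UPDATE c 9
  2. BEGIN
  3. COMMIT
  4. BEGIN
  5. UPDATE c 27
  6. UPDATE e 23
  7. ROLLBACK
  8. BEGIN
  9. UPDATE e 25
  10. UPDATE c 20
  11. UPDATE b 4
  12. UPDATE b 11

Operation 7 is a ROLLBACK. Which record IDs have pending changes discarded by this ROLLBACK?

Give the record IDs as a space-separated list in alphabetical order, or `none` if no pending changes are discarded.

Answer: c e

Derivation:
Initial committed: {b=9, c=20, e=3}
Op 1: UPDATE c=9 (auto-commit; committed c=9)
Op 2: BEGIN: in_txn=True, pending={}
Op 3: COMMIT: merged [] into committed; committed now {b=9, c=9, e=3}
Op 4: BEGIN: in_txn=True, pending={}
Op 5: UPDATE c=27 (pending; pending now {c=27})
Op 6: UPDATE e=23 (pending; pending now {c=27, e=23})
Op 7: ROLLBACK: discarded pending ['c', 'e']; in_txn=False
Op 8: BEGIN: in_txn=True, pending={}
Op 9: UPDATE e=25 (pending; pending now {e=25})
Op 10: UPDATE c=20 (pending; pending now {c=20, e=25})
Op 11: UPDATE b=4 (pending; pending now {b=4, c=20, e=25})
Op 12: UPDATE b=11 (pending; pending now {b=11, c=20, e=25})
ROLLBACK at op 7 discards: ['c', 'e']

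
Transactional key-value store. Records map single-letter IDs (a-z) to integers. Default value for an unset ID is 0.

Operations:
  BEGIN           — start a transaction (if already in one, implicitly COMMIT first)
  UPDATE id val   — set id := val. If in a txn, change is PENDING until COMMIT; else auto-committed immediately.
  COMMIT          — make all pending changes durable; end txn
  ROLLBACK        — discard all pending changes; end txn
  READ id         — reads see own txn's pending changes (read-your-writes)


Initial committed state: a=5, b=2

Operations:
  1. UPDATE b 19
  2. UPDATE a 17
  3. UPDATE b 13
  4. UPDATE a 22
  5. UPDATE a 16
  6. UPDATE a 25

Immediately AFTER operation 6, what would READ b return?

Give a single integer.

Initial committed: {a=5, b=2}
Op 1: UPDATE b=19 (auto-commit; committed b=19)
Op 2: UPDATE a=17 (auto-commit; committed a=17)
Op 3: UPDATE b=13 (auto-commit; committed b=13)
Op 4: UPDATE a=22 (auto-commit; committed a=22)
Op 5: UPDATE a=16 (auto-commit; committed a=16)
Op 6: UPDATE a=25 (auto-commit; committed a=25)
After op 6: visible(b) = 13 (pending={}, committed={a=25, b=13})

Answer: 13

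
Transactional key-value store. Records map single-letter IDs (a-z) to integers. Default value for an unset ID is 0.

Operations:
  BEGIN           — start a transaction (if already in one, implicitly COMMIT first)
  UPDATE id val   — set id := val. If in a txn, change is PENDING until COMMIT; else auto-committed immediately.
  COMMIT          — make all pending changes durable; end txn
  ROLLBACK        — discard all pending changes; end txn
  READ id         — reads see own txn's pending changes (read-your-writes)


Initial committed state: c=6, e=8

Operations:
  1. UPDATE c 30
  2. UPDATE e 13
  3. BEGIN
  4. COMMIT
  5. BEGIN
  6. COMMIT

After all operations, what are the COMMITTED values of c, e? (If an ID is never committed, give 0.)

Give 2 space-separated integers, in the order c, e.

Initial committed: {c=6, e=8}
Op 1: UPDATE c=30 (auto-commit; committed c=30)
Op 2: UPDATE e=13 (auto-commit; committed e=13)
Op 3: BEGIN: in_txn=True, pending={}
Op 4: COMMIT: merged [] into committed; committed now {c=30, e=13}
Op 5: BEGIN: in_txn=True, pending={}
Op 6: COMMIT: merged [] into committed; committed now {c=30, e=13}
Final committed: {c=30, e=13}

Answer: 30 13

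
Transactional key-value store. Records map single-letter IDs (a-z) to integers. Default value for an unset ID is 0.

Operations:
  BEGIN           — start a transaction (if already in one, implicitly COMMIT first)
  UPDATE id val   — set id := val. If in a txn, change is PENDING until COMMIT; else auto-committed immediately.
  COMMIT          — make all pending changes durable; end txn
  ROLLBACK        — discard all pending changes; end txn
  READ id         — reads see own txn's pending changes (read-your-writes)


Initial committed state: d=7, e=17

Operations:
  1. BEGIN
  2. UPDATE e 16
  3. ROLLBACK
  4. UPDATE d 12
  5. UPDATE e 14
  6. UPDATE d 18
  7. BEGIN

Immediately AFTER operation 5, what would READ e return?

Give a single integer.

Answer: 14

Derivation:
Initial committed: {d=7, e=17}
Op 1: BEGIN: in_txn=True, pending={}
Op 2: UPDATE e=16 (pending; pending now {e=16})
Op 3: ROLLBACK: discarded pending ['e']; in_txn=False
Op 4: UPDATE d=12 (auto-commit; committed d=12)
Op 5: UPDATE e=14 (auto-commit; committed e=14)
After op 5: visible(e) = 14 (pending={}, committed={d=12, e=14})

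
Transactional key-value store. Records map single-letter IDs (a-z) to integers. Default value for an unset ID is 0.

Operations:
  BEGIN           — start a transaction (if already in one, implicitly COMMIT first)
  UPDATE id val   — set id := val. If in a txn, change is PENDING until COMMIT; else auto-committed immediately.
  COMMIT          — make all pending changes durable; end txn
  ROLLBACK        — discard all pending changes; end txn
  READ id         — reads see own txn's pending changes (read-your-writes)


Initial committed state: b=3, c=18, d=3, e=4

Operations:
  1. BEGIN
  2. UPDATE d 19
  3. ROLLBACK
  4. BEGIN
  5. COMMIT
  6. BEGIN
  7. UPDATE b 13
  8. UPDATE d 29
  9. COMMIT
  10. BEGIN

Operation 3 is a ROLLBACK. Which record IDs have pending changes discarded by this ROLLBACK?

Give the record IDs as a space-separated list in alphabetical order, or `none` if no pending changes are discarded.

Answer: d

Derivation:
Initial committed: {b=3, c=18, d=3, e=4}
Op 1: BEGIN: in_txn=True, pending={}
Op 2: UPDATE d=19 (pending; pending now {d=19})
Op 3: ROLLBACK: discarded pending ['d']; in_txn=False
Op 4: BEGIN: in_txn=True, pending={}
Op 5: COMMIT: merged [] into committed; committed now {b=3, c=18, d=3, e=4}
Op 6: BEGIN: in_txn=True, pending={}
Op 7: UPDATE b=13 (pending; pending now {b=13})
Op 8: UPDATE d=29 (pending; pending now {b=13, d=29})
Op 9: COMMIT: merged ['b', 'd'] into committed; committed now {b=13, c=18, d=29, e=4}
Op 10: BEGIN: in_txn=True, pending={}
ROLLBACK at op 3 discards: ['d']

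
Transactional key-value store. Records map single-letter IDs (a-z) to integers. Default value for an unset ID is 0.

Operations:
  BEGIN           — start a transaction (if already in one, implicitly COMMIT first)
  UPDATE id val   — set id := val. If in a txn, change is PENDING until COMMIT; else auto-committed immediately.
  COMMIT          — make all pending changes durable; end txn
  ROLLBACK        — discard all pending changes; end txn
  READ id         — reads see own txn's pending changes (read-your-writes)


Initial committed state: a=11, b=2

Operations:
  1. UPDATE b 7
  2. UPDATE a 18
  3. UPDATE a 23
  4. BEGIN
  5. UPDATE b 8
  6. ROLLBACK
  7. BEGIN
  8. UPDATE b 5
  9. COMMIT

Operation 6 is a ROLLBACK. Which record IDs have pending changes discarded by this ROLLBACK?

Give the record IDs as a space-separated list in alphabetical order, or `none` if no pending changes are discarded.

Answer: b

Derivation:
Initial committed: {a=11, b=2}
Op 1: UPDATE b=7 (auto-commit; committed b=7)
Op 2: UPDATE a=18 (auto-commit; committed a=18)
Op 3: UPDATE a=23 (auto-commit; committed a=23)
Op 4: BEGIN: in_txn=True, pending={}
Op 5: UPDATE b=8 (pending; pending now {b=8})
Op 6: ROLLBACK: discarded pending ['b']; in_txn=False
Op 7: BEGIN: in_txn=True, pending={}
Op 8: UPDATE b=5 (pending; pending now {b=5})
Op 9: COMMIT: merged ['b'] into committed; committed now {a=23, b=5}
ROLLBACK at op 6 discards: ['b']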